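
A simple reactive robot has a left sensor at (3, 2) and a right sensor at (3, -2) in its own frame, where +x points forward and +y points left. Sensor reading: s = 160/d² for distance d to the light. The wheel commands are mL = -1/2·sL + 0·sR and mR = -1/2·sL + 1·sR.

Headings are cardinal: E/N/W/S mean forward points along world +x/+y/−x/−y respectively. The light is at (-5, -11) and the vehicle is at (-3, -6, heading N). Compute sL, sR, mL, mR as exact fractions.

left sensor world pos  = (-5, -3); dL² = 64
right sensor world pos = (-1, -3); dR² = 80
sL = 160/64 = 5/2
sR = 160/80 = 2
mL = -1/2·sL + 0·sR = -5/4
mR = -1/2·sL + 1·sR = 3/4

5/2 2 -5/4 3/4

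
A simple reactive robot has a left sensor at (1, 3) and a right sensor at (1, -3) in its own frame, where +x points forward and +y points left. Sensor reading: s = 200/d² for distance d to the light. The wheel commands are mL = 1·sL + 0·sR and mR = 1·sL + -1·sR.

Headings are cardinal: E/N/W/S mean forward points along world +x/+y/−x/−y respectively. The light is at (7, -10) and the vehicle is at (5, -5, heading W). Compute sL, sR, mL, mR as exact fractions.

left sensor world pos  = (4, -8); dL² = 13
right sensor world pos = (4, -2); dR² = 73
sL = 200/13 = 200/13
sR = 200/73 = 200/73
mL = 1·sL + 0·sR = 200/13
mR = 1·sL + -1·sR = 12000/949

200/13 200/73 200/13 12000/949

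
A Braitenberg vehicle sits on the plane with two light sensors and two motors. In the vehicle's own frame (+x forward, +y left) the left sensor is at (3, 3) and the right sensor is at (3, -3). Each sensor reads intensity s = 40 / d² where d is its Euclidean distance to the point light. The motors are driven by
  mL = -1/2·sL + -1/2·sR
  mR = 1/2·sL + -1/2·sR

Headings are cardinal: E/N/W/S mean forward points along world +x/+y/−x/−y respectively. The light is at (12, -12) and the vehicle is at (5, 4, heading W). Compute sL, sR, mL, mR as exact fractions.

left sensor world pos  = (2, 1); dL² = 269
right sensor world pos = (2, 7); dR² = 461
sL = 40/269 = 40/269
sR = 40/461 = 40/461
mL = -1/2·sL + -1/2·sR = -14600/124009
mR = 1/2·sL + -1/2·sR = 3840/124009

40/269 40/461 -14600/124009 3840/124009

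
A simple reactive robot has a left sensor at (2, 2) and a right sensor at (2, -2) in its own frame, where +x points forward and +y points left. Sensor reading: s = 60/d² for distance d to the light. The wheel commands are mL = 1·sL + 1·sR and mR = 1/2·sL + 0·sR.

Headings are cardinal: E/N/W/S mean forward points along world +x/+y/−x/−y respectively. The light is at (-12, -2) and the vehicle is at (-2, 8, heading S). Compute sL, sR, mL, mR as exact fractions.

15/52 15/32 315/416 15/104

left sensor world pos  = (0, 6); dL² = 208
right sensor world pos = (-4, 6); dR² = 128
sL = 60/208 = 15/52
sR = 60/128 = 15/32
mL = 1·sL + 1·sR = 315/416
mR = 1/2·sL + 0·sR = 15/104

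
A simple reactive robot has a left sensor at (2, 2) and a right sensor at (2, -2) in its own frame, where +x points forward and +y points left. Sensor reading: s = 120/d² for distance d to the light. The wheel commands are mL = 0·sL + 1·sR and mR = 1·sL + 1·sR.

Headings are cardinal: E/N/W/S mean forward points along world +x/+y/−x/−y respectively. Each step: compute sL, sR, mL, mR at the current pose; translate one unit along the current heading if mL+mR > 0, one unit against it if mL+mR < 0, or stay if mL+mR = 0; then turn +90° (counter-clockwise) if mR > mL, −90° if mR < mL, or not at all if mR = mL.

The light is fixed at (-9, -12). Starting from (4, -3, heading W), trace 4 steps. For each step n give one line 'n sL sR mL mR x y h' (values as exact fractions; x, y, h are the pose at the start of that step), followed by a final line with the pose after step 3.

n=0: pose=(4,-3,W); sL=12/17, sR=60/121; mL=60/121, mR=2472/2057; mL+mR=3492/2057 → advance +1; mR−mL=12/17 → turn +1·90°
n=1: pose=(3,-3,S); sL=24/49, sR=120/149; mL=120/149, mR=9456/7301; mL+mR=15336/7301 → advance +1; mR−mL=24/49 → turn +1·90°
n=2: pose=(3,-4,E); sL=15/37, sR=15/29; mL=15/29, mR=990/1073; mL+mR=1545/1073 → advance +1; mR−mL=15/37 → turn +1·90°
n=3: pose=(4,-4,N); sL=120/221, sR=24/65; mL=24/65, mR=1008/1105; mL+mR=1416/1105 → advance +1; mR−mL=120/221 → turn +1·90°

0 12/17 60/121 60/121 2472/2057 4 -3 W
1 24/49 120/149 120/149 9456/7301 3 -3 S
2 15/37 15/29 15/29 990/1073 3 -4 E
3 120/221 24/65 24/65 1008/1105 4 -4 N
final 4 -3 W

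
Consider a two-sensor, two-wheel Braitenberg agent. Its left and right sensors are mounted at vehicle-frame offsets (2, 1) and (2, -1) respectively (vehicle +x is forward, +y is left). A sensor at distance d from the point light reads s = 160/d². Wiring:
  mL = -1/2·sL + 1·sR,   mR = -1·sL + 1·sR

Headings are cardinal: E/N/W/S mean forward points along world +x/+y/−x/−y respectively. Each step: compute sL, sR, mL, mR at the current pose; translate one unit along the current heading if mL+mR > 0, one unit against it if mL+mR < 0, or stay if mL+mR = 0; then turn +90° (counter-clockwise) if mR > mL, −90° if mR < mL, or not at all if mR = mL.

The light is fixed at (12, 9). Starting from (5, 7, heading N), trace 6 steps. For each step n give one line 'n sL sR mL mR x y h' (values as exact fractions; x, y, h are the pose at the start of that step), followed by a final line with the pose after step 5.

0 5/2 40/9 115/36 35/18 5 7 N
1 32/5 160/29 336/145 -128/145 5 8 E
2 80/17 80/29 200/493 -960/493 6 8 S
3 32/13 32/13 16/13 0 6 9 W
4 40/17 4 48/17 28/17 5 9 N
5 160/29 32/5 528/145 128/145 5 10 E
final 6 10 S

n=0: pose=(5,7,N); sL=5/2, sR=40/9; mL=115/36, mR=35/18; mL+mR=185/36 → advance +1; mR−mL=-5/4 → turn -1·90°
n=1: pose=(5,8,E); sL=32/5, sR=160/29; mL=336/145, mR=-128/145; mL+mR=208/145 → advance +1; mR−mL=-16/5 → turn -1·90°
n=2: pose=(6,8,S); sL=80/17, sR=80/29; mL=200/493, mR=-960/493; mL+mR=-760/493 → advance -1; mR−mL=-40/17 → turn -1·90°
n=3: pose=(6,9,W); sL=32/13, sR=32/13; mL=16/13, mR=0; mL+mR=16/13 → advance +1; mR−mL=-16/13 → turn -1·90°
n=4: pose=(5,9,N); sL=40/17, sR=4; mL=48/17, mR=28/17; mL+mR=76/17 → advance +1; mR−mL=-20/17 → turn -1·90°
n=5: pose=(5,10,E); sL=160/29, sR=32/5; mL=528/145, mR=128/145; mL+mR=656/145 → advance +1; mR−mL=-80/29 → turn -1·90°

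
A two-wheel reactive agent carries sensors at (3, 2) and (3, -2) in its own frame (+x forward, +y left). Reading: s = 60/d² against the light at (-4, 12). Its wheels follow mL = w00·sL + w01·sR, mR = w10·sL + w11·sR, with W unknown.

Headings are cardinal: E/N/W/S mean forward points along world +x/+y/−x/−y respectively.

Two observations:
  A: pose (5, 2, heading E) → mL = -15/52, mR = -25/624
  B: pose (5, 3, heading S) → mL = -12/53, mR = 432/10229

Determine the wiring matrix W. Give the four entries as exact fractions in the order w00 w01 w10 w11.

obs A: pose=(5,2,E) → sL=15/52, sR=5/24, mL=-15/52, mR=-25/624
obs B: pose=(5,3,S) → sL=12/53, sR=60/193, mL=-12/53, mR=432/10229
sensor matrix S = [[15/52, 5/24], [12/53, 60/193]]; det S = 11305/265954
solve [mL_A; mL_B] = S·[w00; w01] and [mR_A; mR_B] = S·[w10; w11]:
  w00 = -1, w01 = 0, w10 = -1/2, w11 = 1/2

-1 0 -1/2 1/2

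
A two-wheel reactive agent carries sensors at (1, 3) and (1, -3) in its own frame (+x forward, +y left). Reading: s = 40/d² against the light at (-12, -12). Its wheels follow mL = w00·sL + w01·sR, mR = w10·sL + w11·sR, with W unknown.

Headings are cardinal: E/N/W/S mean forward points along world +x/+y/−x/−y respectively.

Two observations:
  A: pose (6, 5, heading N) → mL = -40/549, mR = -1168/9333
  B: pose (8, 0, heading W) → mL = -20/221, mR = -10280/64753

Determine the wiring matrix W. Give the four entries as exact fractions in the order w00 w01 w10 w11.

obs A: pose=(6,5,N) → sL=40/549, sR=8/153, mL=-40/549, mR=-1168/9333
obs B: pose=(8,0,W) → sL=20/221, sR=20/293, mL=-20/221, mR=-10280/64753
sensor matrix S = [[40/549, 8/153], [20/221, 20/293]]; det S = 48640/201446583
solve [mL_A; mL_B] = S·[w00; w01] and [mR_A; mR_B] = S·[w10; w11]:
  w00 = -1, w01 = 0, w10 = -1, w11 = -1

-1 0 -1 -1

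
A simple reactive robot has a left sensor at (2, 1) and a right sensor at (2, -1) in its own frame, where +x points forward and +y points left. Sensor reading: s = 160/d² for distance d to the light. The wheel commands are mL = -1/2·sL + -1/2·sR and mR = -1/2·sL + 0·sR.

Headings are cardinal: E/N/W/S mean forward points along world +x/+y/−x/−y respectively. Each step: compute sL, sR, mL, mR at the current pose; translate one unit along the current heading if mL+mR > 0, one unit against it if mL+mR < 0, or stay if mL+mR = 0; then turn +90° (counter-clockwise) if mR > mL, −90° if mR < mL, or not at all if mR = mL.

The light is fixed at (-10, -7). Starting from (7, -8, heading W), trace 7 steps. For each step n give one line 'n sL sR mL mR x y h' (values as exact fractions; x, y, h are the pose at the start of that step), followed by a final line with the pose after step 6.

n=0: pose=(7,-8,W); sL=160/229, sR=32/45; mL=-7264/10305, mR=-80/229; mL+mR=-10864/10305 → advance -1; mR−mL=16/45 → turn +1·90°
n=1: pose=(8,-8,S); sL=16/37, sR=80/149; mL=-2672/5513, mR=-8/37; mL+mR=-3864/5513 → advance -1; mR−mL=40/149 → turn +1·90°
n=2: pose=(8,-7,E); sL=160/401, sR=160/401; mL=-160/401, mR=-80/401; mL+mR=-240/401 → advance -1; mR−mL=80/401 → turn +1·90°
n=3: pose=(7,-7,N); sL=8/13, sR=20/41; mL=-294/533, mR=-4/13; mL+mR=-458/533 → advance -1; mR−mL=10/41 → turn +1·90°
n=4: pose=(7,-8,W); sL=160/229, sR=32/45; mL=-7264/10305, mR=-80/229; mL+mR=-10864/10305 → advance -1; mR−mL=16/45 → turn +1·90°
n=5: pose=(8,-8,S); sL=16/37, sR=80/149; mL=-2672/5513, mR=-8/37; mL+mR=-3864/5513 → advance -1; mR−mL=40/149 → turn +1·90°
n=6: pose=(8,-7,E); sL=160/401, sR=160/401; mL=-160/401, mR=-80/401; mL+mR=-240/401 → advance -1; mR−mL=80/401 → turn +1·90°

0 160/229 32/45 -7264/10305 -80/229 7 -8 W
1 16/37 80/149 -2672/5513 -8/37 8 -8 S
2 160/401 160/401 -160/401 -80/401 8 -7 E
3 8/13 20/41 -294/533 -4/13 7 -7 N
4 160/229 32/45 -7264/10305 -80/229 7 -8 W
5 16/37 80/149 -2672/5513 -8/37 8 -8 S
6 160/401 160/401 -160/401 -80/401 8 -7 E
final 7 -7 N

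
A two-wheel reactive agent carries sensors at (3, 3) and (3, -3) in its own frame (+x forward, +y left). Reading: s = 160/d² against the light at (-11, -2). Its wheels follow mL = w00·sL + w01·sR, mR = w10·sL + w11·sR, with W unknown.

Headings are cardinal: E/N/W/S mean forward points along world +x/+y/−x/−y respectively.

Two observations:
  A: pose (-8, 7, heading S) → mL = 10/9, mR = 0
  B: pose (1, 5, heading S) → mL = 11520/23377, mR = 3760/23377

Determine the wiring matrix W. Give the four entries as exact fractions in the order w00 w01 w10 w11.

-1/2 1/2 -1 1/2

obs A: pose=(-8,7,S) → sL=20/9, sR=40/9, mL=10/9, mR=0
obs B: pose=(1,5,S) → sL=160/241, sR=160/97, mL=11520/23377, mR=3760/23377
sensor matrix S = [[20/9, 40/9], [160/241, 160/97]]; det S = 150400/210393
solve [mL_A; mL_B] = S·[w00; w01] and [mR_A; mR_B] = S·[w10; w11]:
  w00 = -1/2, w01 = 1/2, w10 = -1, w11 = 1/2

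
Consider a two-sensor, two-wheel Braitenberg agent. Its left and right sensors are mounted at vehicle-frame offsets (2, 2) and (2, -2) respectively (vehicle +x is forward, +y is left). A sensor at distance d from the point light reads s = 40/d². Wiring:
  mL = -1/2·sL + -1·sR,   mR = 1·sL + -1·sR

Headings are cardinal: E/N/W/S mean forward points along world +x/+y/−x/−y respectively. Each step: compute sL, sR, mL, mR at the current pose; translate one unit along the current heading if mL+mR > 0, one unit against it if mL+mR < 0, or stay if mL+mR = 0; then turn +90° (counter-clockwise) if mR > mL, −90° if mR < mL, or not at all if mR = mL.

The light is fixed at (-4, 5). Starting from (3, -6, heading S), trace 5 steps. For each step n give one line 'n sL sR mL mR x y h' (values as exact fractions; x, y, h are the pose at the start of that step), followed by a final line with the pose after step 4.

0 4/25 20/97 -694/2425 -112/2425 3 -6 S
1 8/29 8/45 -412/1305 128/1305 3 -5 E
2 1/2 5/16 -9/16 3/16 2 -5 N
3 8/37 40/97 -1868/3589 -704/3589 2 -6 W
4 4/25 20/97 -694/2425 -112/2425 3 -6 S
final 3 -5 E

n=0: pose=(3,-6,S); sL=4/25, sR=20/97; mL=-694/2425, mR=-112/2425; mL+mR=-806/2425 → advance -1; mR−mL=6/25 → turn +1·90°
n=1: pose=(3,-5,E); sL=8/29, sR=8/45; mL=-412/1305, mR=128/1305; mL+mR=-284/1305 → advance -1; mR−mL=12/29 → turn +1·90°
n=2: pose=(2,-5,N); sL=1/2, sR=5/16; mL=-9/16, mR=3/16; mL+mR=-3/8 → advance -1; mR−mL=3/4 → turn +1·90°
n=3: pose=(2,-6,W); sL=8/37, sR=40/97; mL=-1868/3589, mR=-704/3589; mL+mR=-2572/3589 → advance -1; mR−mL=12/37 → turn +1·90°
n=4: pose=(3,-6,S); sL=4/25, sR=20/97; mL=-694/2425, mR=-112/2425; mL+mR=-806/2425 → advance -1; mR−mL=6/25 → turn +1·90°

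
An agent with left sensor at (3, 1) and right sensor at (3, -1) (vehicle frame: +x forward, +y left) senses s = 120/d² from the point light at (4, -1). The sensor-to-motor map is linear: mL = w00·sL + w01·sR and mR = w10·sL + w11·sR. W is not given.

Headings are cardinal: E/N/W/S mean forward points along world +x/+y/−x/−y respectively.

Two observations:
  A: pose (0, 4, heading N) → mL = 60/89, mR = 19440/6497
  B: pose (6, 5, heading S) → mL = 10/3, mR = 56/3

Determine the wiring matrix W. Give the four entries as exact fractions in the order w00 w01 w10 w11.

1/2 0 1 1

obs A: pose=(0,4,N) → sL=120/89, sR=120/73, mL=60/89, mR=19440/6497
obs B: pose=(6,5,S) → sL=20/3, sR=12, mL=10/3, mR=56/3
sensor matrix S = [[120/89, 120/73], [20/3, 12]]; det S = 33920/6497
solve [mL_A; mL_B] = S·[w00; w01] and [mR_A; mR_B] = S·[w10; w11]:
  w00 = 1/2, w01 = 0, w10 = 1, w11 = 1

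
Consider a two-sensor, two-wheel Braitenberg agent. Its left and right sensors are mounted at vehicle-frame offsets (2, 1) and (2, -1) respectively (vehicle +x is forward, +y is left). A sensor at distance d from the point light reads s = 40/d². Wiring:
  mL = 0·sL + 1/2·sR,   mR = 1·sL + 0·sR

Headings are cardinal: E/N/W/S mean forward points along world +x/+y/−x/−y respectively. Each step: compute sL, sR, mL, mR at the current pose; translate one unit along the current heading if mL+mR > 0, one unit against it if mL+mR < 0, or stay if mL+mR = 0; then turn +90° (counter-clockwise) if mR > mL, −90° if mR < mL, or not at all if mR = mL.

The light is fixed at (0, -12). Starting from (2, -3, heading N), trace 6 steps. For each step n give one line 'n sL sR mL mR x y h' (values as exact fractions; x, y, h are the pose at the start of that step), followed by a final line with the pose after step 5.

0 20/61 4/13 2/13 20/61 2 -3 N
1 40/81 40/121 20/121 40/81 2 -2 W
2 10/17 5/8 5/16 10/17 1 -2 S
3 40/109 40/73 20/73 40/109 1 -3 E
4 20/61 4/13 2/13 20/61 2 -3 N
5 40/81 40/121 20/121 40/81 2 -2 W
final 1 -2 S

n=0: pose=(2,-3,N); sL=20/61, sR=4/13; mL=2/13, mR=20/61; mL+mR=382/793 → advance +1; mR−mL=138/793 → turn +1·90°
n=1: pose=(2,-2,W); sL=40/81, sR=40/121; mL=20/121, mR=40/81; mL+mR=6460/9801 → advance +1; mR−mL=3220/9801 → turn +1·90°
n=2: pose=(1,-2,S); sL=10/17, sR=5/8; mL=5/16, mR=10/17; mL+mR=245/272 → advance +1; mR−mL=75/272 → turn +1·90°
n=3: pose=(1,-3,E); sL=40/109, sR=40/73; mL=20/73, mR=40/109; mL+mR=5100/7957 → advance +1; mR−mL=740/7957 → turn +1·90°
n=4: pose=(2,-3,N); sL=20/61, sR=4/13; mL=2/13, mR=20/61; mL+mR=382/793 → advance +1; mR−mL=138/793 → turn +1·90°
n=5: pose=(2,-2,W); sL=40/81, sR=40/121; mL=20/121, mR=40/81; mL+mR=6460/9801 → advance +1; mR−mL=3220/9801 → turn +1·90°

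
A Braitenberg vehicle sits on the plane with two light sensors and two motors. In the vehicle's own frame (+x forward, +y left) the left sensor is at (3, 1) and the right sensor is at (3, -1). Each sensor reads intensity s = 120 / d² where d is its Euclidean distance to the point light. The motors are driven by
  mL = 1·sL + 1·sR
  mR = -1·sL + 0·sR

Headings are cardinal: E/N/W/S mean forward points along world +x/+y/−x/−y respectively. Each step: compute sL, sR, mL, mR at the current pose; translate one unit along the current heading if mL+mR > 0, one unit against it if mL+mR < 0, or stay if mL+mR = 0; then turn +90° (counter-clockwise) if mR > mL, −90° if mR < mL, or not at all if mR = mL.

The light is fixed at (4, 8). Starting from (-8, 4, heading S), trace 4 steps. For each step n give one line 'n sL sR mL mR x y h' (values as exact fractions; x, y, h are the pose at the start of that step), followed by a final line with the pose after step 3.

0 12/17 60/109 2328/1853 -12/17 -8 4 S
1 40/87 120/241 20080/20967 -40/87 -8 3 W
2 3/5 30/37 261/185 -3/5 -9 3 N
3 120/109 24/25 5616/2725 -120/109 -9 4 E
final -8 4 S

n=0: pose=(-8,4,S); sL=12/17, sR=60/109; mL=2328/1853, mR=-12/17; mL+mR=60/109 → advance +1; mR−mL=-3636/1853 → turn -1·90°
n=1: pose=(-8,3,W); sL=40/87, sR=120/241; mL=20080/20967, mR=-40/87; mL+mR=120/241 → advance +1; mR−mL=-29720/20967 → turn -1·90°
n=2: pose=(-9,3,N); sL=3/5, sR=30/37; mL=261/185, mR=-3/5; mL+mR=30/37 → advance +1; mR−mL=-372/185 → turn -1·90°
n=3: pose=(-9,4,E); sL=120/109, sR=24/25; mL=5616/2725, mR=-120/109; mL+mR=24/25 → advance +1; mR−mL=-8616/2725 → turn -1·90°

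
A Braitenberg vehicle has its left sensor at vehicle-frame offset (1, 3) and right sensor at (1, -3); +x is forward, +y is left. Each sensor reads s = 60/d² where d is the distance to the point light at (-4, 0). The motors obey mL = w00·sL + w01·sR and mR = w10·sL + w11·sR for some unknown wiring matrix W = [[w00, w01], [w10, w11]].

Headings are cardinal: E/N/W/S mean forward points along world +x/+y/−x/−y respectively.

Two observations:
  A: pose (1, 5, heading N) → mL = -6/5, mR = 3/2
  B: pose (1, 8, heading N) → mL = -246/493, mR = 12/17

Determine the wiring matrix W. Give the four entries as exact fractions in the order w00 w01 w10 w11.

-1 1/2 1 0

obs A: pose=(1,5,N) → sL=3/2, sR=3/5, mL=-6/5, mR=3/2
obs B: pose=(1,8,N) → sL=12/17, sR=12/29, mL=-246/493, mR=12/17
sensor matrix S = [[3/2, 3/5], [12/17, 12/29]]; det S = 486/2465
solve [mL_A; mL_B] = S·[w00; w01] and [mR_A; mR_B] = S·[w10; w11]:
  w00 = -1, w01 = 1/2, w10 = 1, w11 = 0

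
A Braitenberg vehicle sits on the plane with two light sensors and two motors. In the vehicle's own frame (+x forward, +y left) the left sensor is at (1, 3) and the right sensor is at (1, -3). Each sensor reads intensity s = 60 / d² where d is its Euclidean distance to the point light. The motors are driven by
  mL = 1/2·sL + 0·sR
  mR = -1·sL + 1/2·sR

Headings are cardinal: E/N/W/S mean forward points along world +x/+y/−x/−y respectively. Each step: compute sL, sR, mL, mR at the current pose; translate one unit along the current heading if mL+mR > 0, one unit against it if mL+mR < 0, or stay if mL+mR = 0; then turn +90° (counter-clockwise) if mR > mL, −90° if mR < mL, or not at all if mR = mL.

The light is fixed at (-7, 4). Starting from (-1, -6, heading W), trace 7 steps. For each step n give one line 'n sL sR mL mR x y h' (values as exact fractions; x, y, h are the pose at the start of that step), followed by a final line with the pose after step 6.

n=0: pose=(-1,-6,W); sL=30/97, sR=30/37; mL=15/97, mR=345/3589; mL+mR=900/3589 → advance +1; mR−mL=-210/3589 → turn -1·90°
n=1: pose=(-2,-6,N); sL=12/17, sR=12/29; mL=6/17, mR=-246/493; mL+mR=-72/493 → advance -1; mR−mL=-420/493 → turn -1·90°
n=2: pose=(-2,-7,E); sL=3/5, sR=15/58; mL=3/10, mR=-273/580; mL+mR=-99/580 → advance -1; mR−mL=-447/580 → turn -1·90°
n=3: pose=(-3,-7,S); sL=60/193, sR=12/29; mL=30/193, mR=-582/5597; mL+mR=288/5597 → advance +1; mR−mL=-1452/5597 → turn -1·90°
n=4: pose=(-3,-8,W); sL=10/39, sR=2/3; mL=5/39, mR=1/13; mL+mR=8/39 → advance +1; mR−mL=-2/39 → turn -1·90°
n=5: pose=(-4,-8,N); sL=60/121, sR=60/157; mL=30/121, mR=-5790/18997; mL+mR=-1080/18997 → advance -1; mR−mL=-10500/18997 → turn -1·90°
n=6: pose=(-4,-9,E); sL=15/29, sR=15/68; mL=15/58, mR=-1605/3944; mL+mR=-585/3944 → advance -1; mR−mL=-2625/3944 → turn -1·90°

0 30/97 30/37 15/97 345/3589 -1 -6 W
1 12/17 12/29 6/17 -246/493 -2 -6 N
2 3/5 15/58 3/10 -273/580 -2 -7 E
3 60/193 12/29 30/193 -582/5597 -3 -7 S
4 10/39 2/3 5/39 1/13 -3 -8 W
5 60/121 60/157 30/121 -5790/18997 -4 -8 N
6 15/29 15/68 15/58 -1605/3944 -4 -9 E
final -5 -9 S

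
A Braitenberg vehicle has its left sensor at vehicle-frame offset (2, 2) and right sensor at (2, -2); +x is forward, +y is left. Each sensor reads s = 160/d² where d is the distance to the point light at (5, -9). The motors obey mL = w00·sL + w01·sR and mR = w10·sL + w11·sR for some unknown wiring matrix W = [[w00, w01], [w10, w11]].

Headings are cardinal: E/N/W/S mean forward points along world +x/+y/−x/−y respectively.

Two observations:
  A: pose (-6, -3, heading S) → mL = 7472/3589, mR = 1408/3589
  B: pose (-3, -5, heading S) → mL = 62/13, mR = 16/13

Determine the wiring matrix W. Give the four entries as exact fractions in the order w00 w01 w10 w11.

1 1/2 1/2 -1/2

obs A: pose=(-6,-3,S) → sL=160/97, sR=32/37, mL=7472/3589, mR=1408/3589
obs B: pose=(-3,-5,S) → sL=4, sR=20/13, mL=62/13, mR=16/13
sensor matrix S = [[160/97, 32/37], [4, 20/13]]; det S = -43008/46657
solve [mL_A; mL_B] = S·[w00; w01] and [mR_A; mR_B] = S·[w10; w11]:
  w00 = 1, w01 = 1/2, w10 = 1/2, w11 = -1/2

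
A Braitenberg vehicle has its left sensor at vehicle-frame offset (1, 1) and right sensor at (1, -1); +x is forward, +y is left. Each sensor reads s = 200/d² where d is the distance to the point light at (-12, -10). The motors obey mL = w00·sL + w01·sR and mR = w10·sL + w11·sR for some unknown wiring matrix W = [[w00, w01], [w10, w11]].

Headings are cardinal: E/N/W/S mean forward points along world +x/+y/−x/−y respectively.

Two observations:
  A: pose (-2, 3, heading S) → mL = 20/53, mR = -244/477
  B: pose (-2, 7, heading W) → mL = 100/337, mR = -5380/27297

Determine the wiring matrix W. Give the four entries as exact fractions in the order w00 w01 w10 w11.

1/2 0 1/2 -1

obs A: pose=(-2,3,S) → sL=40/53, sR=8/9, mL=20/53, mR=-244/477
obs B: pose=(-2,7,W) → sL=200/337, sR=40/81, mL=100/337, mR=-5380/27297
sensor matrix S = [[40/53, 8/9], [200/337, 40/81]]; det S = -224000/1446741
solve [mL_A; mL_B] = S·[w00; w01] and [mR_A; mR_B] = S·[w10; w11]:
  w00 = 1/2, w01 = 0, w10 = 1/2, w11 = -1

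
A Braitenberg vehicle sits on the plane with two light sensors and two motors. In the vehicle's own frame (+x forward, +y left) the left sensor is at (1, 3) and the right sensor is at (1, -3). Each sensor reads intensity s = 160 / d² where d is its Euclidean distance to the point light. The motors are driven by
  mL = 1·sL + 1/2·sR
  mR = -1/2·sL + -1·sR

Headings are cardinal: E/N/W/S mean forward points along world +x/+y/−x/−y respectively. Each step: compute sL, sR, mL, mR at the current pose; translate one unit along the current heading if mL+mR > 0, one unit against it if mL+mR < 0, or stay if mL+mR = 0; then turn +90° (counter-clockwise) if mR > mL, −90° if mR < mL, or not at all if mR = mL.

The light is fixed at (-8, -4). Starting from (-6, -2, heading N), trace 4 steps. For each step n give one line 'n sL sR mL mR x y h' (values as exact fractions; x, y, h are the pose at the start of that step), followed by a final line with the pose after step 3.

0 16 80/17 312/17 -216/17 -6 -2 N
1 32/9 160/9 112/9 -176/9 -6 -1 E
2 8 20 18 -24 -7 -1 S
3 160 160/49 7920/49 -4080/49 -7 0 W
final -8 0 N

n=0: pose=(-6,-2,N); sL=16, sR=80/17; mL=312/17, mR=-216/17; mL+mR=96/17 → advance +1; mR−mL=-528/17 → turn -1·90°
n=1: pose=(-6,-1,E); sL=32/9, sR=160/9; mL=112/9, mR=-176/9; mL+mR=-64/9 → advance -1; mR−mL=-32 → turn -1·90°
n=2: pose=(-7,-1,S); sL=8, sR=20; mL=18, mR=-24; mL+mR=-6 → advance -1; mR−mL=-42 → turn -1·90°
n=3: pose=(-7,0,W); sL=160, sR=160/49; mL=7920/49, mR=-4080/49; mL+mR=3840/49 → advance +1; mR−mL=-12000/49 → turn -1·90°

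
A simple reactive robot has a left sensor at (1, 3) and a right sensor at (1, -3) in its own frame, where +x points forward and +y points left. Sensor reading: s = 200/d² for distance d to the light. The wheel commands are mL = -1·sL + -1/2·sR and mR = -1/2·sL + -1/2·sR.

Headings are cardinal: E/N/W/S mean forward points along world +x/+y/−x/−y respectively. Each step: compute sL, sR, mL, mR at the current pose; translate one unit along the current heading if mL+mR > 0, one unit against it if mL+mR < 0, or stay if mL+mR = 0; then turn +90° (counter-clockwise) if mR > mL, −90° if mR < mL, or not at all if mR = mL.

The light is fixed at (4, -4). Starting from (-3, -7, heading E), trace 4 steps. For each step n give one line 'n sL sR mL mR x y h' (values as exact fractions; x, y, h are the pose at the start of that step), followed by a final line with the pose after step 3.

0 50/9 25/9 -125/18 -25/6 -3 -7 E
1 8/5 200/29 -732/145 -616/145 -4 -7 N
2 20/13 100/41 -1470/533 -1060/533 -4 -8 W
3 200/41 8/5 -1164/205 -664/205 -3 -8 S
final -3 -7 E

n=0: pose=(-3,-7,E); sL=50/9, sR=25/9; mL=-125/18, mR=-25/6; mL+mR=-100/9 → advance -1; mR−mL=25/9 → turn +1·90°
n=1: pose=(-4,-7,N); sL=8/5, sR=200/29; mL=-732/145, mR=-616/145; mL+mR=-1348/145 → advance -1; mR−mL=4/5 → turn +1·90°
n=2: pose=(-4,-8,W); sL=20/13, sR=100/41; mL=-1470/533, mR=-1060/533; mL+mR=-2530/533 → advance -1; mR−mL=10/13 → turn +1·90°
n=3: pose=(-3,-8,S); sL=200/41, sR=8/5; mL=-1164/205, mR=-664/205; mL+mR=-1828/205 → advance -1; mR−mL=100/41 → turn +1·90°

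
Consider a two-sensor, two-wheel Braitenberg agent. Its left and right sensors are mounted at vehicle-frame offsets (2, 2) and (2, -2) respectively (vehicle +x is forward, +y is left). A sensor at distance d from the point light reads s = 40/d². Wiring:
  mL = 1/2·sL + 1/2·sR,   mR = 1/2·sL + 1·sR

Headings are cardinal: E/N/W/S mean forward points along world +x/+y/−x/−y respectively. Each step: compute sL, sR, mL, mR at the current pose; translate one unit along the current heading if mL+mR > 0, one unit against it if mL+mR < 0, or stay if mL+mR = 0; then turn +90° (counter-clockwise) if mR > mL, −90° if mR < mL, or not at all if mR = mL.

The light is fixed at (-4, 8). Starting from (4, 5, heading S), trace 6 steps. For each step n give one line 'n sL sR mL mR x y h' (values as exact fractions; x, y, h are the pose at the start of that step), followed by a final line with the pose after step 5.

0 8/25 40/61 744/1525 1244/1525 4 5 S
1 5/13 5/17 75/221 215/442 4 4 E
2 40/53 8/25 712/1325 924/1325 5 4 N
3 20/37 4/5 124/185 198/185 5 5 W
4 8/25 40/61 744/1525 1244/1525 4 5 S
5 5/13 5/17 75/221 215/442 4 4 E
final 5 4 N

n=0: pose=(4,5,S); sL=8/25, sR=40/61; mL=744/1525, mR=1244/1525; mL+mR=1988/1525 → advance +1; mR−mL=20/61 → turn +1·90°
n=1: pose=(4,4,E); sL=5/13, sR=5/17; mL=75/221, mR=215/442; mL+mR=365/442 → advance +1; mR−mL=5/34 → turn +1·90°
n=2: pose=(5,4,N); sL=40/53, sR=8/25; mL=712/1325, mR=924/1325; mL+mR=1636/1325 → advance +1; mR−mL=4/25 → turn +1·90°
n=3: pose=(5,5,W); sL=20/37, sR=4/5; mL=124/185, mR=198/185; mL+mR=322/185 → advance +1; mR−mL=2/5 → turn +1·90°
n=4: pose=(4,5,S); sL=8/25, sR=40/61; mL=744/1525, mR=1244/1525; mL+mR=1988/1525 → advance +1; mR−mL=20/61 → turn +1·90°
n=5: pose=(4,4,E); sL=5/13, sR=5/17; mL=75/221, mR=215/442; mL+mR=365/442 → advance +1; mR−mL=5/34 → turn +1·90°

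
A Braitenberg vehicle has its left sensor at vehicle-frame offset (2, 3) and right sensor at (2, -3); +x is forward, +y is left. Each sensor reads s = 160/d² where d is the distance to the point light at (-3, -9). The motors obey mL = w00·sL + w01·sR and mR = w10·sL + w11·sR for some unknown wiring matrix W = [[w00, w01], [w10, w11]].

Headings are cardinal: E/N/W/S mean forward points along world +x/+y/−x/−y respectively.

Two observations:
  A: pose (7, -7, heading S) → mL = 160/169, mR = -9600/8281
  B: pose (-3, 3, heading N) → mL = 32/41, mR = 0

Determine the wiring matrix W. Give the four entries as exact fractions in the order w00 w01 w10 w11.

1 0 1/2 -1/2

obs A: pose=(7,-7,S) → sL=160/169, sR=160/49, mL=160/169, mR=-9600/8281
obs B: pose=(-3,3,N) → sL=32/41, sR=32/41, mL=32/41, mR=0
sensor matrix S = [[160/169, 160/49], [32/41, 32/41]]; det S = -614400/339521
solve [mL_A; mL_B] = S·[w00; w01] and [mR_A; mR_B] = S·[w10; w11]:
  w00 = 1, w01 = 0, w10 = 1/2, w11 = -1/2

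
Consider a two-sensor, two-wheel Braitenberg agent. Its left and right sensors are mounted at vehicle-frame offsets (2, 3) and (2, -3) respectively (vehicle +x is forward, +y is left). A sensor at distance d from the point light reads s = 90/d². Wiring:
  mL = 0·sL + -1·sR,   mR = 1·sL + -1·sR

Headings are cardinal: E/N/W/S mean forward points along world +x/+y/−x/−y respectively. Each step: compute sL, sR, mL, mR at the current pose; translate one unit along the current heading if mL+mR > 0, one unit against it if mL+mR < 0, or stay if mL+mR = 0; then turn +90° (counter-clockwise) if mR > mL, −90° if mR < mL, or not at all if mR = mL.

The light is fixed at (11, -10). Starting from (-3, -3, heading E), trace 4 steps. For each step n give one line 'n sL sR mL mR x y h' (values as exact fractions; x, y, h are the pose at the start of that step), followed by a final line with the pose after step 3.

n=0: pose=(-3,-3,E); sL=45/122, sR=9/16; mL=-9/16, mR=-189/976; mL+mR=-369/488 → advance -1; mR−mL=45/122 → turn +1·90°
n=1: pose=(-4,-3,N); sL=2/9, sR=2/5; mL=-2/5, mR=-8/45; mL+mR=-26/45 → advance -1; mR−mL=2/9 → turn +1·90°
n=2: pose=(-4,-4,W); sL=45/149, sR=9/37; mL=-9/37, mR=324/5513; mL+mR=-1017/5513 → advance -1; mR−mL=45/149 → turn +1·90°
n=3: pose=(-3,-4,S); sL=90/137, sR=18/61; mL=-18/61, mR=3024/8357; mL+mR=558/8357 → advance +1; mR−mL=90/137 → turn +1·90°

0 45/122 9/16 -9/16 -189/976 -3 -3 E
1 2/9 2/5 -2/5 -8/45 -4 -3 N
2 45/149 9/37 -9/37 324/5513 -4 -4 W
3 90/137 18/61 -18/61 3024/8357 -3 -4 S
final -3 -5 E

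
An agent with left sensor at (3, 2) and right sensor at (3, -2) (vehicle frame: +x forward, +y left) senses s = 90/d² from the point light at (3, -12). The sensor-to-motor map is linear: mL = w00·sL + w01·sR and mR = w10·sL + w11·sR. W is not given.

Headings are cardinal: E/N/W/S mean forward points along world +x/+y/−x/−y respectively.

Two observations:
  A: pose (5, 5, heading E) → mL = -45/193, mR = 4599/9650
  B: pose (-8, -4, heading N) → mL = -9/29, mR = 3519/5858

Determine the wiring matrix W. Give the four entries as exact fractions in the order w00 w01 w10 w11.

obs A: pose=(5,5,E) → sL=45/193, sR=9/25, mL=-45/193, mR=4599/9650
obs B: pose=(-8,-4,N) → sL=9/29, sR=45/101, mL=-9/29, mR=3519/5858
sensor matrix S = [[45/193, 9/25], [9/29, 45/101]]; det S = -110808/14132425
solve [mL_A; mL_B] = S·[w00; w01] and [mR_A; mR_B] = S·[w10; w11]:
  w00 = -1, w01 = 0, w10 = 1/2, w11 = 1

-1 0 1/2 1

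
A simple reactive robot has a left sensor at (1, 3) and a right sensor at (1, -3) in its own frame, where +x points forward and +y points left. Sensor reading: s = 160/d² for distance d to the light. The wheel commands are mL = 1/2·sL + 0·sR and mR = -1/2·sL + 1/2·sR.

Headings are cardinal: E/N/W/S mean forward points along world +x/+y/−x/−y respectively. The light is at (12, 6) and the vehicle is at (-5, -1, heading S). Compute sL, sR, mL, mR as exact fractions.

left sensor world pos  = (-2, -2); dL² = 260
right sensor world pos = (-8, -2); dR² = 464
sL = 160/260 = 8/13
sR = 160/464 = 10/29
mL = 1/2·sL + 0·sR = 4/13
mR = -1/2·sL + 1/2·sR = -51/377

8/13 10/29 4/13 -51/377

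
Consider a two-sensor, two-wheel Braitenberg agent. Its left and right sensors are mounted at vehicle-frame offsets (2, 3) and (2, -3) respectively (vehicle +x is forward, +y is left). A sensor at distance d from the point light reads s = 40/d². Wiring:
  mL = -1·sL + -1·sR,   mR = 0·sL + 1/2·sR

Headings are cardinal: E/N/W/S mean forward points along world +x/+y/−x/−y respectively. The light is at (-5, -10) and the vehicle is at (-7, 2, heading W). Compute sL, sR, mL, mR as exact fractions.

left sensor world pos  = (-9, -1); dL² = 97
right sensor world pos = (-9, 5); dR² = 241
sL = 40/97 = 40/97
sR = 40/241 = 40/241
mL = -1·sL + -1·sR = -13520/23377
mR = 0·sL + 1/2·sR = 20/241

40/97 40/241 -13520/23377 20/241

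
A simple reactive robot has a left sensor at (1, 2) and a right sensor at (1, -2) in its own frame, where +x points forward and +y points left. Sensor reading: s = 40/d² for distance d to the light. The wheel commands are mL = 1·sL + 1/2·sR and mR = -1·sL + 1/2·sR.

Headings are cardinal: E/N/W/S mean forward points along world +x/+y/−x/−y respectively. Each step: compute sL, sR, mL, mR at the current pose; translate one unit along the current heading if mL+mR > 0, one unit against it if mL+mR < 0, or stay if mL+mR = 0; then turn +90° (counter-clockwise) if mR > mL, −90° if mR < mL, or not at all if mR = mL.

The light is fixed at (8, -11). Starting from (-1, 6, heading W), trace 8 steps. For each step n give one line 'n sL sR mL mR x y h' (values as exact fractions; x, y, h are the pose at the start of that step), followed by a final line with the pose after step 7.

0 8/65 40/461 4988/29965 -2388/29965 -1 6 W
1 10/117 10/97 1555/11349 -385/11349 -2 6 N
2 40/481 40/337 23100/162097 -3860/162097 -2 7 E
3 20/169 4/41 1158/6929 -482/6929 -1 7 S
4 8/65 40/461 4988/29965 -2388/29965 -1 6 W
5 10/117 10/97 1555/11349 -385/11349 -2 6 N
6 40/481 40/337 23100/162097 -3860/162097 -2 7 E
7 20/169 4/41 1158/6929 -482/6929 -1 7 S
final -1 6 W

n=0: pose=(-1,6,W); sL=8/65, sR=40/461; mL=4988/29965, mR=-2388/29965; mL+mR=40/461 → advance +1; mR−mL=-16/65 → turn -1·90°
n=1: pose=(-2,6,N); sL=10/117, sR=10/97; mL=1555/11349, mR=-385/11349; mL+mR=10/97 → advance +1; mR−mL=-20/117 → turn -1·90°
n=2: pose=(-2,7,E); sL=40/481, sR=40/337; mL=23100/162097, mR=-3860/162097; mL+mR=40/337 → advance +1; mR−mL=-80/481 → turn -1·90°
n=3: pose=(-1,7,S); sL=20/169, sR=4/41; mL=1158/6929, mR=-482/6929; mL+mR=4/41 → advance +1; mR−mL=-40/169 → turn -1·90°
n=4: pose=(-1,6,W); sL=8/65, sR=40/461; mL=4988/29965, mR=-2388/29965; mL+mR=40/461 → advance +1; mR−mL=-16/65 → turn -1·90°
n=5: pose=(-2,6,N); sL=10/117, sR=10/97; mL=1555/11349, mR=-385/11349; mL+mR=10/97 → advance +1; mR−mL=-20/117 → turn -1·90°
n=6: pose=(-2,7,E); sL=40/481, sR=40/337; mL=23100/162097, mR=-3860/162097; mL+mR=40/337 → advance +1; mR−mL=-80/481 → turn -1·90°
n=7: pose=(-1,7,S); sL=20/169, sR=4/41; mL=1158/6929, mR=-482/6929; mL+mR=4/41 → advance +1; mR−mL=-40/169 → turn -1·90°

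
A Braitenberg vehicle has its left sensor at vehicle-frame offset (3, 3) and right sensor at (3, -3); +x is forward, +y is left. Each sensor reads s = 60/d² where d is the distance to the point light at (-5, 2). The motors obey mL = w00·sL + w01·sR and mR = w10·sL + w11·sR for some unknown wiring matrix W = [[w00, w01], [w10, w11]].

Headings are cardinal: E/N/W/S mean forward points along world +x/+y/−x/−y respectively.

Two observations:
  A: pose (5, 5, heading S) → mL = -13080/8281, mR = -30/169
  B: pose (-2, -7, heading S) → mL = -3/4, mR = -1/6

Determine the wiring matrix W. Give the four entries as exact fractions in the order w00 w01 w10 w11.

obs A: pose=(5,5,S) → sL=60/169, sR=60/49, mL=-13080/8281, mR=-30/169
obs B: pose=(-2,-7,S) → sL=1/3, sR=5/12, mL=-3/4, mR=-1/6
sensor matrix S = [[60/169, 60/49], [1/3, 5/12]]; det S = -2155/8281
solve [mL_A; mL_B] = S·[w00; w01] and [mR_A; mR_B] = S·[w10; w11]:
  w00 = -1, w01 = -1, w10 = -1/2, w11 = 0

-1 -1 -1/2 0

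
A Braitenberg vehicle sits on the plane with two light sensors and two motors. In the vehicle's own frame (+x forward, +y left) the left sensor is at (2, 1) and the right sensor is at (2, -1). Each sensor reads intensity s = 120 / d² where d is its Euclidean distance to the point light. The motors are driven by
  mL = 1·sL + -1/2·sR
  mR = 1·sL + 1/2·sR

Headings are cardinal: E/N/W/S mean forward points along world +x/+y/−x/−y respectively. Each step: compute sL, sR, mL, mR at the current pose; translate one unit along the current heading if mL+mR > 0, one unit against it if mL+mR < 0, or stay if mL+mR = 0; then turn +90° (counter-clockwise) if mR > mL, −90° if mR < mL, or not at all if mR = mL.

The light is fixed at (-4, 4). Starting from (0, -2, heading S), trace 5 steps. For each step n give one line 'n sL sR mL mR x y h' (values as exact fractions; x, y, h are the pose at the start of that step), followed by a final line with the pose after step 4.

0 120/89 120/73 3420/6497 14100/6497 0 -2 S
1 5/3 6/5 16/15 34/15 0 -3 E
2 120/41 120/61 4860/2501 9780/2501 1 -3 N
3 60/29 60/17 150/493 1890/493 1 -2 W
4 120/89 120/73 3420/6497 14100/6497 0 -2 S
final 0 -3 E

n=0: pose=(0,-2,S); sL=120/89, sR=120/73; mL=3420/6497, mR=14100/6497; mL+mR=240/89 → advance +1; mR−mL=120/73 → turn +1·90°
n=1: pose=(0,-3,E); sL=5/3, sR=6/5; mL=16/15, mR=34/15; mL+mR=10/3 → advance +1; mR−mL=6/5 → turn +1·90°
n=2: pose=(1,-3,N); sL=120/41, sR=120/61; mL=4860/2501, mR=9780/2501; mL+mR=240/41 → advance +1; mR−mL=120/61 → turn +1·90°
n=3: pose=(1,-2,W); sL=60/29, sR=60/17; mL=150/493, mR=1890/493; mL+mR=120/29 → advance +1; mR−mL=60/17 → turn +1·90°
n=4: pose=(0,-2,S); sL=120/89, sR=120/73; mL=3420/6497, mR=14100/6497; mL+mR=240/89 → advance +1; mR−mL=120/73 → turn +1·90°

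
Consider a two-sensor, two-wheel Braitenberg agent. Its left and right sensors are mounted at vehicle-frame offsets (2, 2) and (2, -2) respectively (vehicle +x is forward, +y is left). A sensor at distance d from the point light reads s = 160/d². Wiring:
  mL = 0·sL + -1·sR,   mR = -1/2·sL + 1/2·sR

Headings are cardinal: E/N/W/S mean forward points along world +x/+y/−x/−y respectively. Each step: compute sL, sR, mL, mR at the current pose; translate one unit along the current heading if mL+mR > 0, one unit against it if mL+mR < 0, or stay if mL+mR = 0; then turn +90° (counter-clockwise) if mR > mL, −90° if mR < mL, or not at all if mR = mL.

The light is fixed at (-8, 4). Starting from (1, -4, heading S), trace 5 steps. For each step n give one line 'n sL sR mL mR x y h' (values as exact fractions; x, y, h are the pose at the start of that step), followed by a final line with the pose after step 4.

n=0: pose=(1,-4,S); sL=160/221, sR=160/149; mL=-160/149, mR=5760/32929; mL+mR=-29600/32929 → advance -1; mR−mL=41120/32929 → turn +1·90°
n=1: pose=(1,-3,E); sL=80/73, sR=80/101; mL=-80/101, mR=-1120/7373; mL+mR=-6960/7373 → advance -1; mR−mL=4720/7373 → turn +1·90°
n=2: pose=(0,-3,N); sL=160/61, sR=32/25; mL=-32/25, mR=-1024/1525; mL+mR=-2976/1525 → advance -1; mR−mL=928/1525 → turn +1·90°
n=3: pose=(0,-4,W); sL=20/17, sR=20/9; mL=-20/9, mR=80/153; mL+mR=-260/153 → advance -1; mR−mL=140/51 → turn +1·90°
n=4: pose=(1,-4,S); sL=160/221, sR=160/149; mL=-160/149, mR=5760/32929; mL+mR=-29600/32929 → advance -1; mR−mL=41120/32929 → turn +1·90°

0 160/221 160/149 -160/149 5760/32929 1 -4 S
1 80/73 80/101 -80/101 -1120/7373 1 -3 E
2 160/61 32/25 -32/25 -1024/1525 0 -3 N
3 20/17 20/9 -20/9 80/153 0 -4 W
4 160/221 160/149 -160/149 5760/32929 1 -4 S
final 1 -3 E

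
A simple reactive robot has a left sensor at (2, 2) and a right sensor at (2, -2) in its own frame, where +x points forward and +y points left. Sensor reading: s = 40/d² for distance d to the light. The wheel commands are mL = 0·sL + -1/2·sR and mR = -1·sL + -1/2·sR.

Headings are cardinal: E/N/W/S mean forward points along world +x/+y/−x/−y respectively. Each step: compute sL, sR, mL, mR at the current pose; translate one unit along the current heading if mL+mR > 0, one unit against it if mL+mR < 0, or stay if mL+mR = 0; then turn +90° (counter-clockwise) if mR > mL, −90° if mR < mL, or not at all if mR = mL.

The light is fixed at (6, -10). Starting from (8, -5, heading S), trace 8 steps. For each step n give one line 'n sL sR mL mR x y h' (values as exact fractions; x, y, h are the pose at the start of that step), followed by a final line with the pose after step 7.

0 8/5 40/9 -20/9 -172/45 8 -5 S
1 5/2 5/8 -5/16 -45/16 8 -4 W
2 8/13 40/89 -20/89 -972/1157 9 -4 N
3 20/37 20/17 -10/17 -710/629 9 -5 E
4 8/5 40/9 -20/9 -172/45 8 -5 S
5 5/2 5/8 -5/16 -45/16 8 -4 W
6 8/13 40/89 -20/89 -972/1157 9 -4 N
7 20/37 20/17 -10/17 -710/629 9 -5 E
final 8 -5 S

n=0: pose=(8,-5,S); sL=8/5, sR=40/9; mL=-20/9, mR=-172/45; mL+mR=-272/45 → advance -1; mR−mL=-8/5 → turn -1·90°
n=1: pose=(8,-4,W); sL=5/2, sR=5/8; mL=-5/16, mR=-45/16; mL+mR=-25/8 → advance -1; mR−mL=-5/2 → turn -1·90°
n=2: pose=(9,-4,N); sL=8/13, sR=40/89; mL=-20/89, mR=-972/1157; mL+mR=-1232/1157 → advance -1; mR−mL=-8/13 → turn -1·90°
n=3: pose=(9,-5,E); sL=20/37, sR=20/17; mL=-10/17, mR=-710/629; mL+mR=-1080/629 → advance -1; mR−mL=-20/37 → turn -1·90°
n=4: pose=(8,-5,S); sL=8/5, sR=40/9; mL=-20/9, mR=-172/45; mL+mR=-272/45 → advance -1; mR−mL=-8/5 → turn -1·90°
n=5: pose=(8,-4,W); sL=5/2, sR=5/8; mL=-5/16, mR=-45/16; mL+mR=-25/8 → advance -1; mR−mL=-5/2 → turn -1·90°
n=6: pose=(9,-4,N); sL=8/13, sR=40/89; mL=-20/89, mR=-972/1157; mL+mR=-1232/1157 → advance -1; mR−mL=-8/13 → turn -1·90°
n=7: pose=(9,-5,E); sL=20/37, sR=20/17; mL=-10/17, mR=-710/629; mL+mR=-1080/629 → advance -1; mR−mL=-20/37 → turn -1·90°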